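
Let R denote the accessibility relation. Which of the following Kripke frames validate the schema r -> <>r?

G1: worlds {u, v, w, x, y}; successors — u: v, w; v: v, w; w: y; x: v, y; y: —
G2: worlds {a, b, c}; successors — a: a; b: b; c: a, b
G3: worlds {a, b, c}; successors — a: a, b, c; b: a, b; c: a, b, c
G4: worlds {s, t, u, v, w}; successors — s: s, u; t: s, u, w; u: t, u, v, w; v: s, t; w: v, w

Frame correspondent (Sahlqvist): forall x Rxx — i.e. reflexivity.
G1: fails — world u does not see itself.
G2: fails — world c does not see itself.
G3: ✓.
G4: fails — world t does not see itself.
Valid on: G3.

G3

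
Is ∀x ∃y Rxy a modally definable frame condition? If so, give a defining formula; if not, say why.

The condition is seriality. A defining modal formula is □r → ◇r.
Suppose □r→◇r is valid. At any x set V(r)=W. Then □r at x, so ◇r at x, so x has a successor.

Yes — defined by □r → ◇r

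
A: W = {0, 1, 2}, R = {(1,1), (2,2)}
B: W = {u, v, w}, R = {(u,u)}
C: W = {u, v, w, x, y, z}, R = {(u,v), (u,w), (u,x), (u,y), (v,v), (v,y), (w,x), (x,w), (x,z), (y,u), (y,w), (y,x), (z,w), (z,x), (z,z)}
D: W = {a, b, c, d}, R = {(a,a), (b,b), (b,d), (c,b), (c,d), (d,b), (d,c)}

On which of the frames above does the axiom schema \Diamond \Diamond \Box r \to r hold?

A, B

Frame correspondent (Sahlqvist): \forall x \forall y (x R^2 y \to \exists w (yRw \wedge x = w)) — i.e. a generalized confluence (Geach) condition.
A: ✓.
B: ✓.
C: fails — uR²u but no t with uRt and u=t.
D: fails — cR²b but no w with bRw and c=w.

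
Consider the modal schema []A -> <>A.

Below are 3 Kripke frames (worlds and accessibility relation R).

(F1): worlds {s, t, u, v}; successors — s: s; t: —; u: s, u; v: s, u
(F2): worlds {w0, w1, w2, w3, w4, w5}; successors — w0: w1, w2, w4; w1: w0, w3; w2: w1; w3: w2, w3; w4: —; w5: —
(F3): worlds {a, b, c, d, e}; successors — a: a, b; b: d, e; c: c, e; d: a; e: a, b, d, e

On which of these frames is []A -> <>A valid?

(F3)

Frame correspondent (Sahlqvist): forall x exists y Rxy — i.e. seriality.
(F1): fails — world t has no successor.
(F2): fails — world w4 has no successor.
(F3): condition met.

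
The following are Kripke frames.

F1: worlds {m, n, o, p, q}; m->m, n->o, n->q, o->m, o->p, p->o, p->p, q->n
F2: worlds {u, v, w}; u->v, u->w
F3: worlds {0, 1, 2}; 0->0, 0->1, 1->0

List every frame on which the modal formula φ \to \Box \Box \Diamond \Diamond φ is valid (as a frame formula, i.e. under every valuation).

This is the axiom for a generalized confluence (Geach) condition; its first-order frame correspondent is \forall x \forall z (x R^2 z \to \exists w (x = w \wedge z R^2 w)).
F1: fails — nR²m but no w with n=w and mR²w.
F2: ✓.
F3: ✓.
Valid on: F2, F3.

F2, F3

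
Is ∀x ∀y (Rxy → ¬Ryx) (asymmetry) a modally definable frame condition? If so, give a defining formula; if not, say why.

Not modally definable

If a class were modally definable it would be closed under surjective bounded morphisms (Goldblatt–Thomason).
The 4-cycle (worlds w0,w1,w2,w3 with w0→w1→w2→w3→w0) is asymmetric. Mapping every world to a single reflexive point • is a surjective bounded morphism, and the reflexive point is not asymmetric (R•• but asymmetry requires ¬R••).
So the class is not modally definable.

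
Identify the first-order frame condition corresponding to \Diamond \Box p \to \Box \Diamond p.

Suppose ◇□p→□◇p is valid. Take Rxy, Rxz and set V(p)={w : Ryw}. Then □p at y so ◇□p at x, so □◇p at x, so ◇p at z, giving w with Rzw and Ryw.
Conversely, any frame satisfying \forall x \forall y \forall z (Rxy \wedge Rxz \to \exists w (Ryw \wedge Rzw)) validates the schema.
So the correspondent is convergence.

convergence: \forall x \forall y \forall z (Rxy \wedge Rxz \to \exists w (Ryw \wedge Rzw))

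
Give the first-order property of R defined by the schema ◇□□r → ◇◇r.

∀x ∀y (xRy → ∃w (yR²w ∧ xR²w))

This is a Sahlqvist (Geach-type) schema ◇^1□^2r → □^0◇^2r.
First-order correspondent: ∀x ∀y (xRy → ∃w (yR²w ∧ xR²w)).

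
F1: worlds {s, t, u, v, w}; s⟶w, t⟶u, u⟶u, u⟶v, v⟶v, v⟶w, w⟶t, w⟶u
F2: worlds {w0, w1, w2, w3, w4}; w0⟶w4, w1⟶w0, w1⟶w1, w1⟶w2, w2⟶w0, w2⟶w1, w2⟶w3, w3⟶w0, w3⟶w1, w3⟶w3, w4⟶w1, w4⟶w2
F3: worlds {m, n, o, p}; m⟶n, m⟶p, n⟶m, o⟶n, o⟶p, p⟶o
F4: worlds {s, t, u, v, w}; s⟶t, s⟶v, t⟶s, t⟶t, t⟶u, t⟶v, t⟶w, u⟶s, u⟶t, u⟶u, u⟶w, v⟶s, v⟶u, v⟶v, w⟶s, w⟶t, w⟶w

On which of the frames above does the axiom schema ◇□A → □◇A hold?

Frame correspondent (Sahlqvist): ∀x ∀y ∀z (Rxy ∧ Rxz → ∃w (Ryw ∧ Rzw)) — i.e. convergence.
F1: fails — Rvv and Rvw but v and w have no common successor.
F2: fails — Rw1w2 and Rw1w0 but w2 and w0 have no common successor.
F3: fails — Rmn and Rmp but n and p have no common successor.
F4: holds.
Valid on: F4.

F4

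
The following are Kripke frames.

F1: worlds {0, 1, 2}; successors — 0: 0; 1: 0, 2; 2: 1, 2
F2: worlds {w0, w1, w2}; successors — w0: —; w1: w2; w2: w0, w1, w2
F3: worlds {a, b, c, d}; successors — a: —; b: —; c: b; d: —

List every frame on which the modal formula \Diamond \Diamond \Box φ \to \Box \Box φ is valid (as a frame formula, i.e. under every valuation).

F3

The schema corresponds to a generalized confluence (Geach) condition: \forall x \forall y \forall z ((x R^2 y \wedge x R^2 z) \to \exists w (yRw \wedge z = w)).
F1: fails — 1R²0, 1R²1 but no w with 0Rw and 1=w.
F2: fails — w1R²w0, w1R²w0 but no w with w0Rw and w0=w.
F3: condition met.
Valid on: F3.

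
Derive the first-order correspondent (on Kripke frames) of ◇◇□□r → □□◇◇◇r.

∀x ∀y ∀z ((xR²y ∧ xR²z) → ∃w (yR²w ∧ zR³w))

This is a Sahlqvist (Geach-type) schema ◇^2□^2r → □^2◇^3r.
Minimal-valuation argument: fix x; take any y with xR^2y and any z with xR^2z. Set V(r) to the set of worlds R-reachable from y in exactly 2 steps. Then □^2r holds at y, so the antecedent holds at x; validity forces ◇^3r at z, giving a w with zR^3w and yR^2w.
First-order correspondent: ∀x ∀y ∀z ((xR²y ∧ xR²z) → ∃w (yR²w ∧ zR³w)).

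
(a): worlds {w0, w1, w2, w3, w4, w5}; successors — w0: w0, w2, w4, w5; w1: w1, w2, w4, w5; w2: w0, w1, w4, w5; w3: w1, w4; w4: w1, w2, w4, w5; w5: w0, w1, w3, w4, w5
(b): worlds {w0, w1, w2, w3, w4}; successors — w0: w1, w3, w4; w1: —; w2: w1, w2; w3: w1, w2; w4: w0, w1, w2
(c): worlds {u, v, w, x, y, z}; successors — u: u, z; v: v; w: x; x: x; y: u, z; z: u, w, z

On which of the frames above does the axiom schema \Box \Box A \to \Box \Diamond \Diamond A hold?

(a), (c)

Frame correspondent (Sahlqvist): \forall x \forall z (xRz \to \exists w (x R^2 w \wedge z R^2 w)) — i.e. a generalized confluence (Geach) condition.
(a): satisfies the condition.
(b): fails — w0Rw1 but no w with w0R²w and w1R²w.
(c): satisfies the condition.
Valid on: (a), (c).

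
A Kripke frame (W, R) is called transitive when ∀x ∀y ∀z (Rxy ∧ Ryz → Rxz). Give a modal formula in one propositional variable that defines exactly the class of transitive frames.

This is transitivity; the standard corresponding axiom is 4: □r → □□r.
Suppose □r→□□r is valid. Take Rxy, Ryz and set V(r)={w : Rxw}. Then □r at x, so □□r at x, so □r at y, so r at z, i.e. Rxz.

□r → □□r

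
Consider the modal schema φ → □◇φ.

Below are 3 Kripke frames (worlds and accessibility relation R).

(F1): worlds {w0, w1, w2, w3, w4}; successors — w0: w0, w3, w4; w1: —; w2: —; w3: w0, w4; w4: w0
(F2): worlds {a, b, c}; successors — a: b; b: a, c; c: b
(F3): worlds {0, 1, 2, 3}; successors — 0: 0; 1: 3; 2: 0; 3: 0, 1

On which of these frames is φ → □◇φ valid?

This is the axiom for symmetry; its first-order frame correspondent is ∀x ∀y (Rxy → Ryx).
(F1): fails — Rw3w4 but not Rw4w3.
(F2): condition met.
(F3): fails — R20 but not R02.
Valid on: (F2).

(F2)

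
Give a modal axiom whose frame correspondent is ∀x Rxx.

This is reflexivity; the standard corresponding axiom is T: □ψ → ψ.
Suppose □ψ→ψ is valid. At any x set V(ψ)={w : Rxw}. Then □ψ holds at x, so ψ holds at x, i.e. Rxx.

□ψ → ψ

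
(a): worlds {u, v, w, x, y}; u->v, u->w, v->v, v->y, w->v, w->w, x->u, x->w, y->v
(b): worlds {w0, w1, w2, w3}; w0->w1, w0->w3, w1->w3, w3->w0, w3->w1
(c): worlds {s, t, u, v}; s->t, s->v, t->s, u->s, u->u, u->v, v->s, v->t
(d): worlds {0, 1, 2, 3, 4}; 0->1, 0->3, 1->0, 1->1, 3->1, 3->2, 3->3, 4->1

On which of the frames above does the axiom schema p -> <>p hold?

This is the axiom for reflexivity; its first-order frame correspondent is forall x Rxx.
(a): fails — world u does not see itself.
(b): fails — world w0 does not see itself.
(c): fails — world s does not see itself.
(d): fails — world 0 does not see itself.

none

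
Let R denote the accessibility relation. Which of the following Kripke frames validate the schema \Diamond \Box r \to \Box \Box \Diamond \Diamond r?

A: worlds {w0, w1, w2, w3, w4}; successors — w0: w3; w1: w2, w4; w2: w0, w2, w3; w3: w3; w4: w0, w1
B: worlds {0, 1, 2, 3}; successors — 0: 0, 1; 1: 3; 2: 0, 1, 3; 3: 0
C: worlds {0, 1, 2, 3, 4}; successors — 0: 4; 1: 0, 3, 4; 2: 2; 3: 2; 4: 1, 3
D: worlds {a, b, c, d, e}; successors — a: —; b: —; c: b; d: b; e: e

This is the axiom for a generalized confluence (Geach) condition; its first-order frame correspondent is \forall x \forall y \forall z ((xRy \wedge x R^2 z) \to \exists w (yRw \wedge z R^2 w)).
A: fails — w1Rw4, w1R²w0 but no w with w4Rw and w0R²w.
B: fails — 0R1, 0R²1 but no w with 1Rw and 1R²w.
C: fails — 0R4, 0R²3 but no w with 4Rw and 3R²w.
D: holds.
Valid on: D.

D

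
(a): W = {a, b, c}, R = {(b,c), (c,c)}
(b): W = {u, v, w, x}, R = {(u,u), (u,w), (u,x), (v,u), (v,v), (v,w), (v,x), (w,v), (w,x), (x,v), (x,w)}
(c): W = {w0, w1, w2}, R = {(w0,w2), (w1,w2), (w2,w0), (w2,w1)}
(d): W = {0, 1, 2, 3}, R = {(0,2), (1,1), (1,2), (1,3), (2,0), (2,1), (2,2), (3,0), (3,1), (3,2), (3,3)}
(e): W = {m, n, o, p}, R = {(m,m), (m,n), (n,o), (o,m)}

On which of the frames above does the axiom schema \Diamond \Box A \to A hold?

The schema corresponds to symmetry: \forall x \forall y (Rxy \to Ryx).
(a): fails — Rbc but not Rcb.
(b): fails — Ruw but not Rwu.
(c): satisfies the condition.
(d): fails — R32 but not R23.
(e): fails — Rno but not Ron.
Valid on: (c).

(c)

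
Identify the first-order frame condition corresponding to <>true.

◇⊤ holds at w iff w has a successor, so frame-validity of ◇⊤ is exactly seriality. Equivalently via □r → ◇r:
Suppose □r→◇r is valid. At any x set V(r)=W. Then □r at x, so ◇r at x, so x has a successor.

Seriality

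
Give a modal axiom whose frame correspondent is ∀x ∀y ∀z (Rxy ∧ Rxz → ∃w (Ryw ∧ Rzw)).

A defining formula is ◇□q → □◇q (the .2 axiom).

◇□q → □◇q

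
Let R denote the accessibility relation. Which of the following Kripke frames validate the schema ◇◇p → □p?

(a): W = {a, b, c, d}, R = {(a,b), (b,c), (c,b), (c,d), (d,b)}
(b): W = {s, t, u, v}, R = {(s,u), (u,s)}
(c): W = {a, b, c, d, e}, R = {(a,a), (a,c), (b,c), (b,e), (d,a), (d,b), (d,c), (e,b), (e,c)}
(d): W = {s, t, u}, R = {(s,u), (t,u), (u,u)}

(d)

The schema corresponds to a generalized confluence (Geach) condition: ∀x ∀y ∀z ((xR²y ∧ xRz) → ∃w (y = w ∧ z = w)).
(a): fails — aR²c, aRb but c ≠ b.
(b): fails — sR²s, sRu but s ≠ u.
(c): fails — aR²a, aRc but a ≠ c.
(d): condition met.
Valid on: (d).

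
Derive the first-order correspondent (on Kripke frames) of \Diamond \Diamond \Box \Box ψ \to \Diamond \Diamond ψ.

\forall x \forall y (x R^2 y \to \exists w (y R^2 w \wedge x R^2 w))

This is a Sahlqvist (Geach-type) schema ◇^2□^2ψ → □^0◇^2ψ.
Minimal-valuation argument: fix x; take any y with xR^2y and any z with xR^0z. Set V(ψ) to the set of worlds R-reachable from y in exactly 2 steps. Then □^2ψ holds at y, so the antecedent holds at x; validity forces ◇^2ψ at z, giving a w with zR^2w and yR^2w.
First-order correspondent: \forall x \forall y (x R^2 y \to \exists w (y R^2 w \wedge x R^2 w)).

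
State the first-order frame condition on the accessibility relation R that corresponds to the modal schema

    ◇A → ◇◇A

This is a Sahlqvist (Geach-type) schema ◇^1□^0A → □^0◇^2A.
First-order correspondent: ∀x ∀y (xRy → ∃w (y = w ∧ xR²w)).

∀x ∀y (xRy → ∃w (y = w ∧ xR²w))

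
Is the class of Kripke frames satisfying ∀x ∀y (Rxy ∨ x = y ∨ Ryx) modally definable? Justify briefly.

Any modally definable frame class is closed under disjoint unions.
Take 4 disjoint single-world reflexive frames: each is trivially connected, but their disjoint union has 4 worlds with no edge between distinct components, so it is not connected.
So the class is not modally definable.

No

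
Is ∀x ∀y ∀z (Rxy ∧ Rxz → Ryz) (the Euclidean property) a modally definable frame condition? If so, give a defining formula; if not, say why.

The condition is the Euclidean property. A defining modal formula is ◇q → □◇q.
Suppose ◇q→□◇q is valid. Take Rxy, Rxz and set V(q)={y}. Then ◇q at x, so □◇q at x, so ◇q at z, so some w with Rzw has q; w=y, i.e. Rzy. By symmetry of the argument, Ryz.

Definable; ◇q → □◇q defines it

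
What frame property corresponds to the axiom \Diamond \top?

◇⊤ holds at w iff w has a successor, so frame-validity of ◇⊤ is exactly seriality. Equivalently via □ψ → ◇ψ:
Suppose □ψ→◇ψ is valid. At any x set V(ψ)=W. Then □ψ at x, so ◇ψ at x, so x has a successor.

seriality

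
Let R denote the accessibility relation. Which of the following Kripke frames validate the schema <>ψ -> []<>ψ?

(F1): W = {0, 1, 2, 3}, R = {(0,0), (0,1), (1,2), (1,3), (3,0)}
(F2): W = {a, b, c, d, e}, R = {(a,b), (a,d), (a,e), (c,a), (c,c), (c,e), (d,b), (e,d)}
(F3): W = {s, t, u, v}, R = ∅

(F3)

The schema corresponds to the Euclidean property: forall x forall y forall z (Rxy & Rxz -> Ryz).
(F1): fails — R01 and R00 but not R10.
(F2): fails — Rab and Rab but not Rbb.
(F3): ✓.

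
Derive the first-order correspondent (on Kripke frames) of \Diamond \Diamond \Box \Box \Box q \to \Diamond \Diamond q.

This is a Sahlqvist (Geach-type) schema ◇^2□^3q → □^0◇^2q.
Minimal-valuation argument: fix x; take any y with xR^2y and any z with xR^0z. Set V(q) to the set of worlds R-reachable from y in exactly 3 steps. Then □^3q holds at y, so the antecedent holds at x; validity forces ◇^2q at z, giving a w with zR^2w and yR^3w.
First-order correspondent: \forall x \forall y (x R^2 y \to \exists w (y R^3 w \wedge x R^2 w)).

\forall x \forall y (x R^2 y \to \exists w (y R^3 w \wedge x R^2 w))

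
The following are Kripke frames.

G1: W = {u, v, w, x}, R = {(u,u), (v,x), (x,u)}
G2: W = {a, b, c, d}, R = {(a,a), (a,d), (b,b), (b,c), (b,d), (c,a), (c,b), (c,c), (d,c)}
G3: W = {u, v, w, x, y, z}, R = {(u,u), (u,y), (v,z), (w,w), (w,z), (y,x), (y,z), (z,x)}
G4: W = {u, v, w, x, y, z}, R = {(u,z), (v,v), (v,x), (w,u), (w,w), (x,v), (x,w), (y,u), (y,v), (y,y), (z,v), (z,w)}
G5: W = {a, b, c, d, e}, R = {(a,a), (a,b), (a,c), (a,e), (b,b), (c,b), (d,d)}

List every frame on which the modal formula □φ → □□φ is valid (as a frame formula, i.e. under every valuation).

This is the axiom for transitivity; its first-order frame correspondent is ∀x ∀y ∀z (Rxy ∧ Ryz → Rxz).
G1: fails — Rvx and Rxu but not Rvu.
G2: fails — Rbc and Rca but not Rba.
G3: fails — Rvz and Rzx but not Rvx.
G4: fails — Ruz and Rzw but not Ruw.
G5: ✓.
Valid on: G5.

G5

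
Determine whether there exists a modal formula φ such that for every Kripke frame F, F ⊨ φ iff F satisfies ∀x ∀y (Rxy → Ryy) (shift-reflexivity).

Yes — defined by □(□q → q)

This is a Sahlqvist condition; the T□ axiom □(□q → q) defines it.
Suppose □(□q→q) is valid. Take Rxy and set V(q)={w : Ryw}. Then at y, □q holds; since □(□q→q) at x, □q→q at y, so q at y, i.e. Ryy.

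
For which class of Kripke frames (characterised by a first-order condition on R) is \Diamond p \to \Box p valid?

partial functionality: \forall x \forall y \forall z (Rxy \wedge Rxz \to y = z)

Suppose ◇p→□p is valid. Take Rxy, Rxz and set V(p)={y}. Then ◇p at x, so □p at x, so p at z, i.e. z=y.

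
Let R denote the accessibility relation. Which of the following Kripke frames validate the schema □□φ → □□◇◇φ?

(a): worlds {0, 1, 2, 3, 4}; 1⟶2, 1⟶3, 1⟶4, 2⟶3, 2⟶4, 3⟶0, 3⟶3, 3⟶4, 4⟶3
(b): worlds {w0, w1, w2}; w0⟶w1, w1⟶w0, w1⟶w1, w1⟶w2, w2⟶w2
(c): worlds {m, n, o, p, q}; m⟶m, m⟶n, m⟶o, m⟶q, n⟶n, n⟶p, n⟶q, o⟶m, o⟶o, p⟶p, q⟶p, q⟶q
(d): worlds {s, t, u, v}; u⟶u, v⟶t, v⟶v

This is the axiom for a generalized confluence (Geach) condition; its first-order frame correspondent is ∀x ∀z (xR²z → ∃w (xR²w ∧ zR²w)).
(a): fails — 1R²0 but no w with 1R²w and 0R²w.
(b): ✓.
(c): ✓.
(d): fails — vR²t but no w with vR²w and tR²w.

(b), (c)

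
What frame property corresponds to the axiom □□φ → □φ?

Suppose □□φ→□φ is valid. Take Rxy and set V(φ)={w : xR²w}. Then □□φ at x, so □φ at x, so φ at y, i.e. ∃z(Rxz∧Rzy).

density: ∀x ∀y (Rxy → ∃z (Rxz ∧ Rzy))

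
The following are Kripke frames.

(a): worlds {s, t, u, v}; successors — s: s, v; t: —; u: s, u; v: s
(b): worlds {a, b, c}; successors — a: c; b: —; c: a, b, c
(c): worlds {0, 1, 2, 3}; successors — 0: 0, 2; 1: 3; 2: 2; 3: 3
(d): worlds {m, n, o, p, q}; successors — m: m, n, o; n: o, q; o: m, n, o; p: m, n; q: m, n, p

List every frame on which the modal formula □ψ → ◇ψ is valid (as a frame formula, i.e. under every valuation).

(c), (d)

Frame correspondent (Sahlqvist): ∀x ∃y Rxy — i.e. seriality.
(a): fails — world t has no successor.
(b): fails — world b has no successor.
(c): ✓.
(d): ✓.
Valid on: (c), (d).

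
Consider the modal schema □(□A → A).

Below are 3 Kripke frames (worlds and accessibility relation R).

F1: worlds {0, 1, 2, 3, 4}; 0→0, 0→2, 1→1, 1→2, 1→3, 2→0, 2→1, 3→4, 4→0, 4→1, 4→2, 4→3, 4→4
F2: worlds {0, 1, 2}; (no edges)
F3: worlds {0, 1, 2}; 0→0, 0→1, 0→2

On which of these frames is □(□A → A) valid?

Frame correspondent (Sahlqvist): ∀x ∀y (Rxy → Ryy) — i.e. shift-reflexivity.
F1: fails — R02 but not R22.
F2: ✓.
F3: fails — R01 but not R11.
Valid on: F2.

F2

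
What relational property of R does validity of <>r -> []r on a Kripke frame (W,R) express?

partial functionality: forall x forall y forall z (Rxy & Rxz -> y = z)

Suppose ◇r→□r is valid. Take Rxy, Rxz and set V(r)={y}. Then ◇r at x, so □r at x, so r at z, i.e. z=y.
Conversely, on a frame with partial functionality the schema holds at every world under every valuation.
So the correspondent is partial functionality.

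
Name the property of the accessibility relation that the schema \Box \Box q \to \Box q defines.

This is the C4 axiom.
It corresponds to density: \forall x \forall y (Rxy \to \exists z (Rxz \wedge Rzy)).

Density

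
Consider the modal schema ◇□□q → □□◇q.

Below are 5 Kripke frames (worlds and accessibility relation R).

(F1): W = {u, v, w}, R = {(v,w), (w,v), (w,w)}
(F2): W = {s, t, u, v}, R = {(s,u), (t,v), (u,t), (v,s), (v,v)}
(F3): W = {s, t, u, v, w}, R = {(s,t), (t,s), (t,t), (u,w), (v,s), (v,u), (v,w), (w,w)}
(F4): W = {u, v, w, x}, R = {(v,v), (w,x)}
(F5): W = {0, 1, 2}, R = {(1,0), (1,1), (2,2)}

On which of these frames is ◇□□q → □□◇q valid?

This is the axiom for a generalized confluence (Geach) condition; its first-order frame correspondent is ∀x ∀y ∀z ((xRy ∧ xR²z) → ∃w (yR²w ∧ zRw)).
(F1): satisfies the condition.
(F2): fails — vRs, vR²s but no w with sR²w and sRw.
(F3): fails — vRs, vR²w but no w* with sR²w* and wRw*.
(F4): satisfies the condition.
(F5): fails — 1R0, 1R²0 but no w with 0R²w and 0Rw.

(F1), (F4)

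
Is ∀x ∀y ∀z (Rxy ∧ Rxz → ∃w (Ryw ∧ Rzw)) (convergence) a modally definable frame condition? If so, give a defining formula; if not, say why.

Yes — defined by ◇□q → □◇q

This is a Sahlqvist condition; the .2 axiom ◇□q → □◇q defines it.
Suppose ◇□q→□◇q is valid. Take Rxy, Rxz and set V(q)={w : Ryw}. Then □q at y so ◇□q at x, so □◇q at x, so ◇q at z, giving w with Rzw and Ryw.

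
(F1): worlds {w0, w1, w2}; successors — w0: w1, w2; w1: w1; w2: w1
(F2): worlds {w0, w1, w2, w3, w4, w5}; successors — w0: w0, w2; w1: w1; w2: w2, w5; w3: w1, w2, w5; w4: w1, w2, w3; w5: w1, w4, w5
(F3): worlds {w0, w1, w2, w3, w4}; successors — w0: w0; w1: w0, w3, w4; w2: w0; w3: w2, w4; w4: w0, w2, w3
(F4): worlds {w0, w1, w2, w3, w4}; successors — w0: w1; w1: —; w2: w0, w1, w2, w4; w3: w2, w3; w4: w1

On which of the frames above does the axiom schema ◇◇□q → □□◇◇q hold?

This is the axiom for a generalized confluence (Geach) condition; its first-order frame correspondent is ∀x ∀y ∀z ((xR²y ∧ xR²z) → ∃w (yRw ∧ zR²w)).
(F1): ✓.
(F2): fails — w2R²w2, w2R²w1 but no w with w2Rw and w1R²w.
(F3): fails — w1R²w3, w1R²w0 but no w with w3Rw and w0R²w.
(F4): fails — w2R²w0, w2R²w0 but no w with w0Rw and w0R²w.
Valid on: (F1).

(F1)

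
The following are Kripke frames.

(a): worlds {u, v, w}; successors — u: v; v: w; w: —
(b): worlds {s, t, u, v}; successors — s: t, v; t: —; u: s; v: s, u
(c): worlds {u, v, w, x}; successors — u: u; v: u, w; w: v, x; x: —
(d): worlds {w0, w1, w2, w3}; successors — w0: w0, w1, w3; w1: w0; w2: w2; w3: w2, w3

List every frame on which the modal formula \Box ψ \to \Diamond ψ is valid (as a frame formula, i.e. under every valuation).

(d)

This is the axiom for seriality; its first-order frame correspondent is \forall x \exists y Rxy.
(a): fails — world w has no successor.
(b): fails — world t has no successor.
(c): fails — world x has no successor.
(d): holds.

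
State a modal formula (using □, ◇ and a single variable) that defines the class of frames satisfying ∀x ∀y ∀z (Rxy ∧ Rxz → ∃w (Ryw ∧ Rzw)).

◇□ψ → □◇ψ

The condition is convergence. The .2 schema ◇□ψ → □◇ψ defines it.
Suppose ◇□ψ→□◇ψ is valid. Take Rxy, Rxz and set V(ψ)={w : Ryw}. Then □ψ at y so ◇□ψ at x, so □◇ψ at x, so ◇ψ at z, giving w with Rzw and Ryw.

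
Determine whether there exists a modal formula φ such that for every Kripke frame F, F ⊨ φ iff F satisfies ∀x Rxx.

Yes, by □q → q

This is a Sahlqvist condition; the T axiom □q → q defines it.
Suppose □q→q is valid. At any x set V(q)={w : Rxw}. Then □q holds at x, so q holds at x, i.e. Rxx.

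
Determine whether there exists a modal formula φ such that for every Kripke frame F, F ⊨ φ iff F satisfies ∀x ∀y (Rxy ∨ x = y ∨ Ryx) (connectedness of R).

Not modally definable

Any modally definable frame class is closed under disjoint unions.
Take 3 disjoint single-world reflexive frames: each is trivially connected, but their disjoint union has 3 worlds with no edge between distinct components, so it is not connected.
So the class is not modally definable.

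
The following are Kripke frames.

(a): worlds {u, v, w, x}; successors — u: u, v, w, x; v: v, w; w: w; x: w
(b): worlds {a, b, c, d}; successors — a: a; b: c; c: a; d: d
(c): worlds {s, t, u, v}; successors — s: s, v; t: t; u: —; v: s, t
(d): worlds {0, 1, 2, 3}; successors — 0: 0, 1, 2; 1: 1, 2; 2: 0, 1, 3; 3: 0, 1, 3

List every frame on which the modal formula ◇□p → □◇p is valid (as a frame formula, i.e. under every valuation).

Frame correspondent (Sahlqvist): ∀x ∀y ∀z (Rxy ∧ Rxz → ∃w (Ryw ∧ Rzw)) — i.e. convergence.
(a): holds.
(b): holds.
(c): fails — Rvt and Rvs but t and s have no common successor.
(d): holds.
Valid on: (a), (b), (d).

(a), (b), (d)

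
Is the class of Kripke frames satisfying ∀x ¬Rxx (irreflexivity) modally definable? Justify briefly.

No — not modally definable

Modal frame validity is preserved under surjective bounded morphisms.
The 2-cycle (worlds a,b with a→b→a) is irreflexive, and the map sending every world to a single reflexive point • is a surjective bounded morphism (forth: every edge maps to (•,•); back: every world has a successor). So any modal formula valid on the 2-cycle is also valid on the reflexive point, which is not irreflexive.
So no modal formula (or set of formulas) defines exactly the irreflexive frames.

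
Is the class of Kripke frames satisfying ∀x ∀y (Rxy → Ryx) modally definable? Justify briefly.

Yes, by q → □◇q

Yes: it is symmetry, defined by the B schema q → □◇q.
Suppose q→□◇q is valid. Take Rxy and set V(q)={x}. Then q at x, so □◇q at x, so ◇q at y, so some z with Ryz has q; z=x, i.e. Ryx.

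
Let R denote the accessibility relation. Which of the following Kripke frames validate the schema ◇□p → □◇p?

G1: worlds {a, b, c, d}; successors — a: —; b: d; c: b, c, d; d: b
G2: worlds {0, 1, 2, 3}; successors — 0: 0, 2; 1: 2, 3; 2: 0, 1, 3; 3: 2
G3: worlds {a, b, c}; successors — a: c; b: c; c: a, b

This is the axiom for convergence; its first-order frame correspondent is ∀x ∀y ∀z (Rxy ∧ Rxz → ∃w (Ryw ∧ Rzw)).
G1: fails — Rcd and Rcb but d and b have no common successor.
G2: fails — R12 and R13 but 2 and 3 have no common successor.
G3: satisfies the condition.

G3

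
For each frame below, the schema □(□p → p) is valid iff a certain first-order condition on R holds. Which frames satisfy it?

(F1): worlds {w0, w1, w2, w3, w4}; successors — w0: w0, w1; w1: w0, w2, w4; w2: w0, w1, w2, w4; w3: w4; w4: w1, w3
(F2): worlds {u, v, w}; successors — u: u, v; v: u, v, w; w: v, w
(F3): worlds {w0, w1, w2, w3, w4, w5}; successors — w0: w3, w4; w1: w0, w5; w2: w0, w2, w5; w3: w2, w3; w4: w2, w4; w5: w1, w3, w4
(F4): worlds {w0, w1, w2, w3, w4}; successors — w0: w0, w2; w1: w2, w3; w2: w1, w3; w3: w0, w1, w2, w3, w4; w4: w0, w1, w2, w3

(F2)

The schema corresponds to shift-reflexivity: ∀x ∀y (Rxy → Ryy).
(F1): fails — Rw2w4 but not Rw4w4.
(F2): condition met.
(F3): fails — Rw1w5 but not Rw5w5.
(F4): fails — Rw1w2 but not Rw2w2.
Valid on: (F2).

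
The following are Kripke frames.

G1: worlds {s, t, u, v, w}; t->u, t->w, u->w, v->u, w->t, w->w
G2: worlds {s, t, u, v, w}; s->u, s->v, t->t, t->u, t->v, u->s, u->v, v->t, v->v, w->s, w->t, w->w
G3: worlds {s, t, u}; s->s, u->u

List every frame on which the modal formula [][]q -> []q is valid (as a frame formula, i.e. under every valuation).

The schema corresponds to density: forall x forall y (Rxy -> exists z (Rxz & Rzy)).
G1: fails — Rvu but no z with Rvz and Rzu.
G2: fails — Rus but no z with Ruz and Rzs.
G3: condition met.

G3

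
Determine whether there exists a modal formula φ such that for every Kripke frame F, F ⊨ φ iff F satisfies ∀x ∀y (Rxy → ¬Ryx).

If a class were modally definable it would be closed under surjective bounded morphisms (Goldblatt–Thomason).
The 3-cycle (worlds s,t,u with s→t→u→s) is asymmetric. Mapping every world to a single reflexive point • is a surjective bounded morphism, and the reflexive point is not asymmetric (R•• but asymmetry requires ¬R••).
Hence asymmetry is not modally definable.

No — not modally definable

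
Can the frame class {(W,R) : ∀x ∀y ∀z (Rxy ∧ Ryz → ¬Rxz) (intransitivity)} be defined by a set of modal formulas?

If a class were modally definable it would be closed under surjective bounded morphisms (Goldblatt–Thomason).
The 5-cycle (worlds s,t,u,v,w with s→t→u→v→w→s) is intransitive. Mapping every world to a single reflexive point • is a surjective bounded morphism; the reflexive point is not intransitive (R••∧R•• but R••).
So the class is not modally definable.

No — not modally definable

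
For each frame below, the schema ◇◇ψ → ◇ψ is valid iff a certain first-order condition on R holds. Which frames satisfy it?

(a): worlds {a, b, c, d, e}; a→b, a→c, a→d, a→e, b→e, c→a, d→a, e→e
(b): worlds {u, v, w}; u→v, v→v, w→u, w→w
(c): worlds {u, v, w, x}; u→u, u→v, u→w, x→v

This is the axiom for transitivity; its first-order frame correspondent is ∀x ∀y ∀z (Rxy ∧ Ryz → Rxz).
(a): fails — Rac and Rca but not Raa.
(b): fails — Rwu and Ruv but not Rwv.
(c): condition met.
Valid on: (c).

(c)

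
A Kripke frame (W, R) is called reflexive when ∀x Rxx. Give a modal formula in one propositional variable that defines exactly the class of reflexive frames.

□p → p

The condition is reflexivity. The T schema □p → p defines it.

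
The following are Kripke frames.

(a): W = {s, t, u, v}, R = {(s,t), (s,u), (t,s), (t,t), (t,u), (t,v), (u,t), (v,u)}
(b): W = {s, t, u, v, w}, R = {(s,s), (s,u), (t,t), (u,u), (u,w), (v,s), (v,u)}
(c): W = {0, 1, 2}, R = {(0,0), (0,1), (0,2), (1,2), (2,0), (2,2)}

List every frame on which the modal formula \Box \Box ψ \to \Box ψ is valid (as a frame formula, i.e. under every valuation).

(b), (c)

This is the axiom for density; its first-order frame correspondent is \forall x \forall y (Rxy \to \exists z (Rxz \wedge Rzy)).
(a): fails — Rvu but no z with Rvz and Rzu.
(b): ✓.
(c): ✓.
Valid on: (b), (c).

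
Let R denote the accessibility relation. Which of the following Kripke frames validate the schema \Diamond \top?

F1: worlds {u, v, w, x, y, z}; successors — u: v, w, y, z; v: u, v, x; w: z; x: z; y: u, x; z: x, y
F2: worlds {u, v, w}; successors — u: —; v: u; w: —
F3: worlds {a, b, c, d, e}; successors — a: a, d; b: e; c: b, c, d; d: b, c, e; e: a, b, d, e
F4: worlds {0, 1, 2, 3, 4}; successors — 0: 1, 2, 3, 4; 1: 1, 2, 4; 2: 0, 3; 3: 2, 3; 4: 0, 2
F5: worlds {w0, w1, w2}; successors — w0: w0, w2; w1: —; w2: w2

F1, F3, F4

Frame correspondent (Sahlqvist): \forall x \exists y Rxy — i.e. seriality.
F1: ✓.
F2: fails — world u has no successor.
F3: ✓.
F4: ✓.
F5: fails — world w1 has no successor.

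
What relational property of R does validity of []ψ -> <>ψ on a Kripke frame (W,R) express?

seriality: forall x exists y Rxy

Suppose □ψ→◇ψ is valid. At any x set V(ψ)=W. Then □ψ at x, so ◇ψ at x, so x has a successor.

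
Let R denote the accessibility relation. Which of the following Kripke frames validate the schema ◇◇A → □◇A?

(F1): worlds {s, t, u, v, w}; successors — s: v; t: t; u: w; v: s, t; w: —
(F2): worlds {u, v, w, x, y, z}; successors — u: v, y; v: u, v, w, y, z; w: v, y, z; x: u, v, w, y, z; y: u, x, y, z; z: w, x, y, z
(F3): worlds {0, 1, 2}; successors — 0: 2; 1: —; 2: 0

The schema corresponds to a generalized confluence (Geach) condition: ∀x ∀y ∀z ((xR²y ∧ xRz) → ∃w (y = w ∧ zRw)).
(F1): fails — vR²t, vRs but no w* with t=w* and sRw*.
(F2): fails — uR²v, uRy but no t with v=t and yRt.
(F3): ✓.
Valid on: (F3).

(F3)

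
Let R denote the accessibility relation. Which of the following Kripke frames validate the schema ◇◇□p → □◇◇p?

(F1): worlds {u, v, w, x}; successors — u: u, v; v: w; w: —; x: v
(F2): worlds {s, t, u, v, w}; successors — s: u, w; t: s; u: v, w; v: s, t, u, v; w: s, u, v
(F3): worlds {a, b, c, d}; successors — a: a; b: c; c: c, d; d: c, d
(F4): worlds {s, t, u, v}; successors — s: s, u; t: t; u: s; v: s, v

Frame correspondent (Sahlqvist): ∀x ∀y ∀z ((xR²y ∧ xRz) → ∃w (yRw ∧ zR²w)) — i.e. a generalized confluence (Geach) condition.
(F1): fails — uR²u, uRv but no t with uRt and vR²t.
(F2): fails — vR²t, vRt but no w* with tRw* and tR²w*.
(F3): condition met.
(F4): condition met.
Valid on: (F3), (F4).

(F3), (F4)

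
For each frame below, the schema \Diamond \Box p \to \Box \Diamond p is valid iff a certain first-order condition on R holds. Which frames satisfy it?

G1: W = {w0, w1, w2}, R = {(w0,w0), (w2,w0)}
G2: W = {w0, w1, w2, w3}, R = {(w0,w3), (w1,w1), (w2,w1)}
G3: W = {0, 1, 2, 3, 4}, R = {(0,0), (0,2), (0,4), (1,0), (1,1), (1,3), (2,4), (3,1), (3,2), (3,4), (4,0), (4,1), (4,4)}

This is the axiom for convergence; its first-order frame correspondent is \forall x \forall y \forall z (Rxy \wedge Rxz \to \exists w (Ryw \wedge Rzw)).
G1: holds.
G2: fails — Rw0w3 and Rw0w3 but w3 and w3 have no common successor.
G3: fails — R32 and R31 but 2 and 1 have no common successor.
Valid on: G1.

G1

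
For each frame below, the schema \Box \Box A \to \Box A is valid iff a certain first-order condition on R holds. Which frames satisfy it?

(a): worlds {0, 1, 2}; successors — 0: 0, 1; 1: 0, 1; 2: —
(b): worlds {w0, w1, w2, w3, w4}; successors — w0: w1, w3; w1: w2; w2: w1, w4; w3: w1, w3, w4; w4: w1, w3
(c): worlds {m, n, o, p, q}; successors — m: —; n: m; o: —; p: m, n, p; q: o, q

(a)

The schema corresponds to density: \forall x \forall y (Rxy \to \exists z (Rxz \wedge Rzy)).
(a): holds.
(b): fails — Rw1w2 but no z with Rw1z and Rzw2.
(c): fails — Rnm but no z with Rnz and Rzm.
Valid on: (a).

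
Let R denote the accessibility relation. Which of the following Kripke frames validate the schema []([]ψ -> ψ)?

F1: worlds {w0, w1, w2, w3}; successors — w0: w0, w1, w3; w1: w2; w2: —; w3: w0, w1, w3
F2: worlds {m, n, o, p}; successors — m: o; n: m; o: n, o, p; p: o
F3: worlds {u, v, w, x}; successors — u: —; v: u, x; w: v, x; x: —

none

The schema corresponds to shift-reflexivity: forall x forall y (Rxy -> Ryy).
F1: fails — Rw1w2 but not Rw2w2.
F2: fails — Ron but not Rnn.
F3: fails — Rvu but not Ruu.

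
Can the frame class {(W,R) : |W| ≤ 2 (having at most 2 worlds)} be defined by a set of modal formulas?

Any modally definable frame class is closed under disjoint unions.
Any modal formula valid on each of 3 disjoint one-world frames is valid on their disjoint union (validity is preserved under disjoint unions). Each one-world frame has |W|=1≤2, but the union has |W|=3.
Hence having at most 2 worlds is not modally definable.

No — not modally definable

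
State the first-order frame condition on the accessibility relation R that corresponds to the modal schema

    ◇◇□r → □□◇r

This is a Sahlqvist (Geach-type) schema ◇^2□^1r → □^2◇^1r.
Minimal-valuation argument: fix x; take any y with xR^2y and any z with xR^2z. Set V(r) to the set of worlds R-reachable from y in exactly 1 step. Then □^1r holds at y, so the antecedent holds at x; validity forces ◇^1r at z, giving a w with zR^1w and yR^1w.
First-order correspondent: ∀x ∀y ∀z ((xR²y ∧ xR²z) → ∃w (yRw ∧ zRw)).

∀x ∀y ∀z ((xR²y ∧ xR²z) → ∃w (yRw ∧ zRw))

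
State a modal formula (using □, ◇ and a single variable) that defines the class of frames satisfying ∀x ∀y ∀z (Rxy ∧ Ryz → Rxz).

This is transitivity; the standard corresponding axiom is 4: □r → □□r.
Suppose □r→□□r is valid. Take Rxy, Ryz and set V(r)={w : Rxw}. Then □r at x, so □□r at x, so □r at y, so r at z, i.e. Rxz.

□r → □□r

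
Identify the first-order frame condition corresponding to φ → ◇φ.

reflexivity: ∀x Rxx

This is frame-equivalent to □φ → φ (substitute ¬φ for φ and contrapose).
Suppose □φ→φ is valid. At any x set V(φ)={w : Rxw}. Then □φ holds at x, so φ holds at x, i.e. Rxx.
The converse is a direct semantic check.
So the correspondent is reflexivity.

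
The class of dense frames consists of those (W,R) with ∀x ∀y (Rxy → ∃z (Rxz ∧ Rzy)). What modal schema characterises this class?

This is density; the standard corresponding axiom is C4: □□s → □s.
Suppose □□s→□s is valid. Take Rxy and set V(s)={w : xR²w}. Then □□s at x, so □s at x, so s at y, i.e. ∃z(Rxz∧Rzy).

□□s → □s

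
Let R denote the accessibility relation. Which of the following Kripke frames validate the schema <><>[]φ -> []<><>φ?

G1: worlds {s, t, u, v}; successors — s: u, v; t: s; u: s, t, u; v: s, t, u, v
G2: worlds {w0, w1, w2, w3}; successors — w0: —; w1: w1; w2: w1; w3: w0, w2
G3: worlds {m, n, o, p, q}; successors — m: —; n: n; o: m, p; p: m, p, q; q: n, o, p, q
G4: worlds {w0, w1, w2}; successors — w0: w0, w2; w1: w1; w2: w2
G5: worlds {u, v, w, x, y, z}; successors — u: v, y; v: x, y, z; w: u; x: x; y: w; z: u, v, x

G4

The schema corresponds to a generalized confluence (Geach) condition: forall x forall y forall z ((x R^2 y & xRz) -> exists w (yRw & z R^2 w)).
G1: fails — uR²t, uRt but no w with tRw and tR²w.
G2: fails — w3R²w1, w3Rw0 but no w with w1Rw and w0R²w.
G3: fails — oR²m, oRm but no w with mRw and mR²w.
G4: condition met.
G5: fails — uR²x, uRy but no t with xRt and yR²t.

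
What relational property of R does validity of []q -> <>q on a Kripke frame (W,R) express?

This schema is the D axiom.
Its frame correspondent is seriality — forall x exists y Rxy.

seriality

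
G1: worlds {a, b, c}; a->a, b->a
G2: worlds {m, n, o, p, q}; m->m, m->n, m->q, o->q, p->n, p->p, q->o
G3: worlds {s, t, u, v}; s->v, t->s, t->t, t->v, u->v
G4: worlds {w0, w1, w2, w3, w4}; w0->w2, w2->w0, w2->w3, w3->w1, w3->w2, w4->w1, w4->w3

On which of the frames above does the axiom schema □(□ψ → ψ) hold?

G1

This is the axiom for shift-reflexivity; its first-order frame correspondent is ∀x ∀y (Rxy → Ryy).
G1: holds.
G2: fails — Rpn but not Rnn.
G3: fails — Ruv but not Rvv.
G4: fails — Rw3w1 but not Rw1w1.
Valid on: G1.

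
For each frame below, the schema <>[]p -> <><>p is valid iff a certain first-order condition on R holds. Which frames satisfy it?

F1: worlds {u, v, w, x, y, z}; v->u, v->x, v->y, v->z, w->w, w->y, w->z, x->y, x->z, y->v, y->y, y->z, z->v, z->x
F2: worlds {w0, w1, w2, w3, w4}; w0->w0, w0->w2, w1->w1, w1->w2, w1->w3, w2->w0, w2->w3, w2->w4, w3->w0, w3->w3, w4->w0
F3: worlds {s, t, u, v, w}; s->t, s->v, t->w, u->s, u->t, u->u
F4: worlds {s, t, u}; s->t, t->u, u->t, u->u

F2, F4

Frame correspondent (Sahlqvist): forall x forall y (xRy -> exists w (yRw & x R^2 w)) — i.e. a generalized confluence (Geach) condition.
F1: fails — vRu but no t with uRt and vR²t.
F2: ✓.
F3: fails — sRv but no w* with vRw* and sR²w*.
F4: ✓.
Valid on: F2, F4.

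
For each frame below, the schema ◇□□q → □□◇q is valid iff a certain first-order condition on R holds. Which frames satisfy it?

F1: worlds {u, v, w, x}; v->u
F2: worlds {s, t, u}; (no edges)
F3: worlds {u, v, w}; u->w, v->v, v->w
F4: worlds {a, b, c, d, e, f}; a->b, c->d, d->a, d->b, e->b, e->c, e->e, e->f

The schema corresponds to a generalized confluence (Geach) condition: ∀x ∀y ∀z ((xRy ∧ xR²z) → ∃w (yR²w ∧ zRw)).
F1: ✓.
F2: ✓.
F3: fails — vRv, vR²w but no t with vR²t and wRt.
F4: fails — cRd, cR²b but no w with dR²w and bRw.
Valid on: F1, F2.

F1, F2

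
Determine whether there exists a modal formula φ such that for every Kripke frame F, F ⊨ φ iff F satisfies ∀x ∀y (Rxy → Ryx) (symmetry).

This is a Sahlqvist condition; the B axiom q → □◇q defines it.

Yes, by q → □◇q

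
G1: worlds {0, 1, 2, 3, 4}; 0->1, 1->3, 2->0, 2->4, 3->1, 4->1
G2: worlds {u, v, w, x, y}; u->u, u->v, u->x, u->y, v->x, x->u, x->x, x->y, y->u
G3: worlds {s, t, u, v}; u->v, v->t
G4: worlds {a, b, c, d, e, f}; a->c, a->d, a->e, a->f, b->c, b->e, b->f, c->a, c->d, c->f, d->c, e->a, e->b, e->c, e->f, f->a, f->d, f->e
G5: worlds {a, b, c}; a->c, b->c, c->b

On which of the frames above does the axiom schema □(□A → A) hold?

none

Frame correspondent (Sahlqvist): ∀x ∀y (Rxy → Ryy) — i.e. shift-reflexivity.
G1: fails — R31 but not R11.
G2: fails — Ruv but not Rvv.
G3: fails — Ruv but not Rvv.
G4: fails — Rbc but not Rcc.
G5: fails — Rac but not Rcc.
Valid on no frame.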